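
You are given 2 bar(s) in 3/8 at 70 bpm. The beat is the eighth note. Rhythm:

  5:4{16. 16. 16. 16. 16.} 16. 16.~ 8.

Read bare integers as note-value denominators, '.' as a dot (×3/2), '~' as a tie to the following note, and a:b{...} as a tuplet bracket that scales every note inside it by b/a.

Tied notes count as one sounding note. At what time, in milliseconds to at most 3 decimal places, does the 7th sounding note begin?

1. 0.0ms @ 0 + 514.286ms (3/5)
2. 514.286ms @ 3/5 + 514.286ms (3/5)
3. 1028.571ms @ 6/5 + 514.286ms (3/5)
4. 1542.857ms @ 9/5 + 514.286ms (3/5)
5. 2057.143ms @ 12/5 + 514.286ms (3/5)
6. 2571.429ms @ 3 + 642.857ms (3/4)
7. 3214.286ms @ 15/4 + 1928.571ms (9/4)

note 7 onset = 15/4b = 3214.286ms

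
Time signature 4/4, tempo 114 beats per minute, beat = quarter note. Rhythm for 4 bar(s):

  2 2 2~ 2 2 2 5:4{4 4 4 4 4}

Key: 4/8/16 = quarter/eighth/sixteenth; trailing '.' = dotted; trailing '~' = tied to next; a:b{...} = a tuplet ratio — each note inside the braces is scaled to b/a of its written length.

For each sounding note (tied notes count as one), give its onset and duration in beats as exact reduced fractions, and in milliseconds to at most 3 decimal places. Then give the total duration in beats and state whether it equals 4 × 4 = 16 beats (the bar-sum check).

1) 0.0ms=0b +1052.632ms=2b
2) 1052.632ms=2b +1052.632ms=2b
3) 2105.263ms=4b +2105.263ms=4b
4) 4210.526ms=8b +1052.632ms=2b
5) 5263.158ms=10b +1052.632ms=2b
6) 6315.789ms=12b +421.053ms=4/5b
7) 6736.842ms=64/5b +421.053ms=4/5b
8) 7157.895ms=68/5b +421.053ms=4/5b
9) 7578.947ms=72/5b +421.053ms=4/5b
10) 8000.0ms=76/5b +421.053ms=4/5b
Σ=16b of 16 (114bpm 4/4) — PASS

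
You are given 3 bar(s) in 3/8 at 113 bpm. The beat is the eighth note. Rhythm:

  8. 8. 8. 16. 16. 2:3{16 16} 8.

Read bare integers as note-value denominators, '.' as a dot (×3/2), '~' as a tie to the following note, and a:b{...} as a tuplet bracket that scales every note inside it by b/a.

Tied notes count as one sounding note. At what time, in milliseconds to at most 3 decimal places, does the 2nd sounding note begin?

1. 0.0ms @ 0 + 796.46ms (3/2)
2. 796.46ms @ 3/2 + 796.46ms (3/2)
3. 1592.92ms @ 3 + 796.46ms (3/2)
4. 2389.381ms @ 9/2 + 398.23ms (3/4)
5. 2787.611ms @ 21/4 + 398.23ms (3/4)
6. 3185.841ms @ 6 + 398.23ms (3/4)
7. 3584.071ms @ 27/4 + 398.23ms (3/4)
8. 3982.301ms @ 15/2 + 796.46ms (3/2)

note 2 onset = 3/2b = 796.46ms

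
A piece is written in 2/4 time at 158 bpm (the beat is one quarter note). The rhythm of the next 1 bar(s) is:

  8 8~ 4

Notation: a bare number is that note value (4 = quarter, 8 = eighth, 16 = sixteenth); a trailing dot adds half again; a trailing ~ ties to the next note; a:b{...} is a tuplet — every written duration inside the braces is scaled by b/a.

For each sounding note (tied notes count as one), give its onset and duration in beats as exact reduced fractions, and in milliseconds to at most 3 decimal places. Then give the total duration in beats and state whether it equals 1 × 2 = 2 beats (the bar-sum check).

1) 0.0ms=0b +189.873ms=1/2b
2) 189.873ms=1/2b +569.62ms=3/2b
Σ=2b of 2 (158bpm 2/4) — PASS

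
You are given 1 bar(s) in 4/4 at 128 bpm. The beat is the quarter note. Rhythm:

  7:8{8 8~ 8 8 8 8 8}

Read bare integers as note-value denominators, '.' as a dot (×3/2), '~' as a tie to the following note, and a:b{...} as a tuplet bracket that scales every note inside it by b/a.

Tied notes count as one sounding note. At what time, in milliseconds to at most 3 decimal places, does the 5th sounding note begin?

1. 0.0ms @ 0 + 267.857ms (4/7)
2. 267.857ms @ 4/7 + 535.714ms (8/7)
3. 803.571ms @ 12/7 + 267.857ms (4/7)
4. 1071.429ms @ 16/7 + 267.857ms (4/7)
5. 1339.286ms @ 20/7 + 267.857ms (4/7)
6. 1607.143ms @ 24/7 + 267.857ms (4/7)

note 5 onset = 20/7b = 1339.286ms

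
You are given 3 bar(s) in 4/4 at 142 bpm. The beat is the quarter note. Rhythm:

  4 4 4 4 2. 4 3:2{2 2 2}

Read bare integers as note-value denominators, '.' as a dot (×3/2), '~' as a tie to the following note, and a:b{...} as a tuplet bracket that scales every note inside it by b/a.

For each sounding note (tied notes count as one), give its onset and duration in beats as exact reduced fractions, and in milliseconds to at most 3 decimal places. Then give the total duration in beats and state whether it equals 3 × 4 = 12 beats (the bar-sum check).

1) 0.0ms=0b +422.535ms=1b
2) 422.535ms=1b +422.535ms=1b
3) 845.07ms=2b +422.535ms=1b
4) 1267.606ms=3b +422.535ms=1b
5) 1690.141ms=4b +1267.606ms=3b
6) 2957.746ms=7b +422.535ms=1b
7) 3380.282ms=8b +563.38ms=4/3b
8) 3943.662ms=28/3b +563.38ms=4/3b
9) 4507.042ms=32/3b +563.38ms=4/3b
Σ=12b of 12 (142bpm 4/4) — PASS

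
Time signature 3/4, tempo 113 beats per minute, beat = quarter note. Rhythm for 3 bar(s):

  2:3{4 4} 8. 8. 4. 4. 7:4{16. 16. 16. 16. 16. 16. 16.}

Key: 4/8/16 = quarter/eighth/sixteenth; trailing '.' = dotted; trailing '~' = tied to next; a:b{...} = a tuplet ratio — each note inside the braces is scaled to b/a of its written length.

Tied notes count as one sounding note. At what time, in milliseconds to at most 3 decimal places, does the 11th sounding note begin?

note 11 onset = 117/14b = 4437.421ms

1. 0.0ms @ 0 + 796.46ms (3/2)
2. 796.46ms @ 3/2 + 796.46ms (3/2)
3. 1592.92ms @ 3 + 398.23ms (3/4)
4. 1991.15ms @ 15/4 + 398.23ms (3/4)
5. 2389.381ms @ 9/2 + 796.46ms (3/2)
6. 3185.841ms @ 6 + 796.46ms (3/2)
7. 3982.301ms @ 15/2 + 113.78ms (3/14)
8. 4096.081ms @ 54/7 + 113.78ms (3/14)
9. 4209.861ms @ 111/14 + 113.78ms (3/14)
10. 4323.641ms @ 57/7 + 113.78ms (3/14)
11. 4437.421ms @ 117/14 + 113.78ms (3/14)
12. 4551.201ms @ 60/7 + 113.78ms (3/14)
13. 4664.981ms @ 123/14 + 113.78ms (3/14)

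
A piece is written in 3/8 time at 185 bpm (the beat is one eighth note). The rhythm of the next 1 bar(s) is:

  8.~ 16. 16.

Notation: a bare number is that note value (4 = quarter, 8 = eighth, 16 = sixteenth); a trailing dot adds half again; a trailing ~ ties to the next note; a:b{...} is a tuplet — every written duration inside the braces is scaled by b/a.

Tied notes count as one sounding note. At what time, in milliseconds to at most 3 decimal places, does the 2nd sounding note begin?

1. 0.0ms @ 0 + 729.73ms (9/4)
2. 729.73ms @ 9/4 + 243.243ms (3/4)

note 2 onset = 9/4b = 729.73ms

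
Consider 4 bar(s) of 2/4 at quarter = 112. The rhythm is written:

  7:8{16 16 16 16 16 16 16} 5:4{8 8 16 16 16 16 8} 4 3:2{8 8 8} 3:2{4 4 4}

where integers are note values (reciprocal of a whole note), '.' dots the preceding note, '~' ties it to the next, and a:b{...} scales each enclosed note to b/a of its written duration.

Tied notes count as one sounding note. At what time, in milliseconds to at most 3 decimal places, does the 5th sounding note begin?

note 5 onset = 8/7b = 612.245ms

1. 0.0ms @ 0 + 153.061ms (2/7)
2. 153.061ms @ 2/7 + 153.061ms (2/7)
3. 306.122ms @ 4/7 + 153.061ms (2/7)
4. 459.184ms @ 6/7 + 153.061ms (2/7)
5. 612.245ms @ 8/7 + 153.061ms (2/7)
6. 765.306ms @ 10/7 + 153.061ms (2/7)
7. 918.367ms @ 12/7 + 153.061ms (2/7)
8. 1071.429ms @ 2 + 214.286ms (2/5)
9. 1285.714ms @ 12/5 + 214.286ms (2/5)
10. 1500.0ms @ 14/5 + 107.143ms (1/5)
11. 1607.143ms @ 3 + 107.143ms (1/5)
12. 1714.286ms @ 16/5 + 107.143ms (1/5)
13. 1821.429ms @ 17/5 + 107.143ms (1/5)
14. 1928.571ms @ 18/5 + 214.286ms (2/5)
15. 2142.857ms @ 4 + 535.714ms (1)
16. 2678.571ms @ 5 + 178.571ms (1/3)
17. 2857.143ms @ 16/3 + 178.571ms (1/3)
18. 3035.714ms @ 17/3 + 178.571ms (1/3)
19. 3214.286ms @ 6 + 357.143ms (2/3)
20. 3571.429ms @ 20/3 + 357.143ms (2/3)
21. 3928.571ms @ 22/3 + 357.143ms (2/3)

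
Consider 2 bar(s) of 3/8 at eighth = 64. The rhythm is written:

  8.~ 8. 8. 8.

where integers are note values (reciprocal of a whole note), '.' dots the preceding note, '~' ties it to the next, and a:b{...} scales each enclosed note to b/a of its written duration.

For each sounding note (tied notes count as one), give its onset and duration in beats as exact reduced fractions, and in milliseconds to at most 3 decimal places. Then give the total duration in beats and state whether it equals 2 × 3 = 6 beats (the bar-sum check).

1) 0.0ms=0b +2812.5ms=3b
2) 2812.5ms=3b +1406.25ms=3/2b
3) 4218.75ms=9/2b +1406.25ms=3/2b
Σ=6b of 6 (64bpm 3/8) — PASS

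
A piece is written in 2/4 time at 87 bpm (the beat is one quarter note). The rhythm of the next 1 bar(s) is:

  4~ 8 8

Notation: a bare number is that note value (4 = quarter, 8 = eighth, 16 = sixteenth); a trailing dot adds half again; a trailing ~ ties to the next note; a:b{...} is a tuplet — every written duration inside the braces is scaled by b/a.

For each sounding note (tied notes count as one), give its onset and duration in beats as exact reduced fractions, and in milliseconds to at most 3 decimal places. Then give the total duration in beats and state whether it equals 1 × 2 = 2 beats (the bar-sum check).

1) 0.0ms=0b +1034.483ms=3/2b
2) 1034.483ms=3/2b +344.828ms=1/2b
Σ=2b of 2 (87bpm 2/4) — PASS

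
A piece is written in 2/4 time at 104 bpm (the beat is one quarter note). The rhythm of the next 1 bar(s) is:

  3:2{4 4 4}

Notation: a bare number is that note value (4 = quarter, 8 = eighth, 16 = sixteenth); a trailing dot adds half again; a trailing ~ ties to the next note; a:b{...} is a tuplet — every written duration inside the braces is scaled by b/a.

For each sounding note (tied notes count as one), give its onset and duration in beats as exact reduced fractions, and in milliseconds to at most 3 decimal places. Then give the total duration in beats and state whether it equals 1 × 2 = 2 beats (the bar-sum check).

1) 0.0ms=0b +384.615ms=2/3b
2) 384.615ms=2/3b +384.615ms=2/3b
3) 769.231ms=4/3b +384.615ms=2/3b
Σ=2b of 2 (104bpm 2/4) — PASS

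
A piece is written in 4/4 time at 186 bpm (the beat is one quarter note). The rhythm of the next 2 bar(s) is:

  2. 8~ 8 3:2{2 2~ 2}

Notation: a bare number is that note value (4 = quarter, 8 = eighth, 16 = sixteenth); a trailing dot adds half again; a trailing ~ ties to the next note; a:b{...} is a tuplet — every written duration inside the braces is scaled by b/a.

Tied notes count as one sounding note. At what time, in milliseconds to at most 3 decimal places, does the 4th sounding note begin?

note 4 onset = 16/3b = 1720.43ms

1. 0.0ms @ 0 + 967.742ms (3)
2. 967.742ms @ 3 + 322.581ms (1)
3. 1290.323ms @ 4 + 430.108ms (4/3)
4. 1720.43ms @ 16/3 + 860.215ms (8/3)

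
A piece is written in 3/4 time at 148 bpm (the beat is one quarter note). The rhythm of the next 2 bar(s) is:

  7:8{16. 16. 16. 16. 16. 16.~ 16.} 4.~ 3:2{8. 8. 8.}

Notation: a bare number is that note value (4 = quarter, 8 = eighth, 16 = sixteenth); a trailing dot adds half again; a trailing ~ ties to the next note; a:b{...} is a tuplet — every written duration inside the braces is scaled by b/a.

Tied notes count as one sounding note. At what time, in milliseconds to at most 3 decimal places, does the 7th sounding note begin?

note 7 onset = 3b = 1216.216ms

1. 0.0ms @ 0 + 173.745ms (3/7)
2. 173.745ms @ 3/7 + 173.745ms (3/7)
3. 347.49ms @ 6/7 + 173.745ms (3/7)
4. 521.236ms @ 9/7 + 173.745ms (3/7)
5. 694.981ms @ 12/7 + 173.745ms (3/7)
6. 868.726ms @ 15/7 + 347.49ms (6/7)
7. 1216.216ms @ 3 + 810.811ms (2)
8. 2027.027ms @ 5 + 202.703ms (1/2)
9. 2229.73ms @ 11/2 + 202.703ms (1/2)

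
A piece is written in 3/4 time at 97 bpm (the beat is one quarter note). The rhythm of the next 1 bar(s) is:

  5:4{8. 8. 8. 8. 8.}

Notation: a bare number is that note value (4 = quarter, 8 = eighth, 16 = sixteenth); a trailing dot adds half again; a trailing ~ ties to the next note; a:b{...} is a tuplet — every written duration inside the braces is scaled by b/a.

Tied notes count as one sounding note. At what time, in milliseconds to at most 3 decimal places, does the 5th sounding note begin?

note 5 onset = 12/5b = 1484.536ms

1. 0.0ms @ 0 + 371.134ms (3/5)
2. 371.134ms @ 3/5 + 371.134ms (3/5)
3. 742.268ms @ 6/5 + 371.134ms (3/5)
4. 1113.402ms @ 9/5 + 371.134ms (3/5)
5. 1484.536ms @ 12/5 + 371.134ms (3/5)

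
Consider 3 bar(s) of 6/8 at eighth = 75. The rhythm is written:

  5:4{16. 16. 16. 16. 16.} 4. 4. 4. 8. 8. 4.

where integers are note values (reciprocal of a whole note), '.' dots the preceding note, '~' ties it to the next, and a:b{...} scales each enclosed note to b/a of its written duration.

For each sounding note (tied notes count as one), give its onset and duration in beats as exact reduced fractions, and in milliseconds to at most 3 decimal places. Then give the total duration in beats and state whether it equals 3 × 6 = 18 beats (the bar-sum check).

1) 0.0ms=0b +480.0ms=3/5b
2) 480.0ms=3/5b +480.0ms=3/5b
3) 960.0ms=6/5b +480.0ms=3/5b
4) 1440.0ms=9/5b +480.0ms=3/5b
5) 1920.0ms=12/5b +480.0ms=3/5b
6) 2400.0ms=3b +2400.0ms=3b
7) 4800.0ms=6b +2400.0ms=3b
8) 7200.0ms=9b +2400.0ms=3b
9) 9600.0ms=12b +1200.0ms=3/2b
10) 10800.0ms=27/2b +1200.0ms=3/2b
11) 12000.0ms=15b +2400.0ms=3b
Σ=18b of 18 (75bpm 6/8) — PASS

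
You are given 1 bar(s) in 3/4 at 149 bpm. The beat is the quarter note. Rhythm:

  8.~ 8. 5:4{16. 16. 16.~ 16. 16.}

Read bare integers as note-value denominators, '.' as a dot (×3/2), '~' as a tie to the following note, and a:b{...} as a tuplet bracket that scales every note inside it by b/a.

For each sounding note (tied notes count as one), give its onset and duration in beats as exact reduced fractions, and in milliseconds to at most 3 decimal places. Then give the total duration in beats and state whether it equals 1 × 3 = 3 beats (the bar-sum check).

1) 0.0ms=0b +604.027ms=3/2b
2) 604.027ms=3/2b +120.805ms=3/10b
3) 724.832ms=9/5b +120.805ms=3/10b
4) 845.638ms=21/10b +241.611ms=3/5b
5) 1087.248ms=27/10b +120.805ms=3/10b
Σ=3b of 3 (149bpm 3/4) — PASS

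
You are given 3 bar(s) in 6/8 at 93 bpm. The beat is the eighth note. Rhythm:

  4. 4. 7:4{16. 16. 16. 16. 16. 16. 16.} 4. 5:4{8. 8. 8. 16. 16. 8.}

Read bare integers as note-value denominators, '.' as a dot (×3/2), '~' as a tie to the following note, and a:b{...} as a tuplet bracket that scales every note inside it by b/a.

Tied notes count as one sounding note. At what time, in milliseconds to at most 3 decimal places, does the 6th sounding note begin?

note 6 onset = 51/7b = 4700.461ms

1. 0.0ms @ 0 + 1935.484ms (3)
2. 1935.484ms @ 3 + 1935.484ms (3)
3. 3870.968ms @ 6 + 276.498ms (3/7)
4. 4147.465ms @ 45/7 + 276.498ms (3/7)
5. 4423.963ms @ 48/7 + 276.498ms (3/7)
6. 4700.461ms @ 51/7 + 276.498ms (3/7)
7. 4976.959ms @ 54/7 + 276.498ms (3/7)
8. 5253.456ms @ 57/7 + 276.498ms (3/7)
9. 5529.954ms @ 60/7 + 276.498ms (3/7)
10. 5806.452ms @ 9 + 1935.484ms (3)
11. 7741.935ms @ 12 + 774.194ms (6/5)
12. 8516.129ms @ 66/5 + 774.194ms (6/5)
13. 9290.323ms @ 72/5 + 774.194ms (6/5)
14. 10064.516ms @ 78/5 + 387.097ms (3/5)
15. 10451.613ms @ 81/5 + 387.097ms (3/5)
16. 10838.71ms @ 84/5 + 774.194ms (6/5)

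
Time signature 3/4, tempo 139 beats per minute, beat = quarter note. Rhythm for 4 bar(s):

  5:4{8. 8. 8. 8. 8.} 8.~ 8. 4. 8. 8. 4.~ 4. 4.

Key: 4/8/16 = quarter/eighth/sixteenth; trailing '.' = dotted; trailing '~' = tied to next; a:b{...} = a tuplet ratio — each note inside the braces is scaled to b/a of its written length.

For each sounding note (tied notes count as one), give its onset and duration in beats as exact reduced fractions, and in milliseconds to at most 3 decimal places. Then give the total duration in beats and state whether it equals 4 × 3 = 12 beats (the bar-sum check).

1) 0.0ms=0b +258.993ms=3/5b
2) 258.993ms=3/5b +258.993ms=3/5b
3) 517.986ms=6/5b +258.993ms=3/5b
4) 776.978ms=9/5b +258.993ms=3/5b
5) 1035.971ms=12/5b +258.993ms=3/5b
6) 1294.964ms=3b +647.482ms=3/2b
7) 1942.446ms=9/2b +647.482ms=3/2b
8) 2589.928ms=6b +323.741ms=3/4b
9) 2913.669ms=27/4b +323.741ms=3/4b
10) 3237.41ms=15/2b +1294.964ms=3b
11) 4532.374ms=21/2b +647.482ms=3/2b
Σ=12b of 12 (139bpm 3/4) — PASS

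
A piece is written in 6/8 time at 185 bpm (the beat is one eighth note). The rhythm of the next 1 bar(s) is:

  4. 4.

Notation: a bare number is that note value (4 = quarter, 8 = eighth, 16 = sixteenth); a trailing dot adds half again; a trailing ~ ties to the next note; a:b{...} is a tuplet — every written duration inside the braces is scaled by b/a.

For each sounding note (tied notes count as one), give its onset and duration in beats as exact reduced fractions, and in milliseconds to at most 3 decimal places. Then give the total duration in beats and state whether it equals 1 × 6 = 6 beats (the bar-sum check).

1) 0.0ms=0b +972.973ms=3b
2) 972.973ms=3b +972.973ms=3b
Σ=6b of 6 (185bpm 6/8) — PASS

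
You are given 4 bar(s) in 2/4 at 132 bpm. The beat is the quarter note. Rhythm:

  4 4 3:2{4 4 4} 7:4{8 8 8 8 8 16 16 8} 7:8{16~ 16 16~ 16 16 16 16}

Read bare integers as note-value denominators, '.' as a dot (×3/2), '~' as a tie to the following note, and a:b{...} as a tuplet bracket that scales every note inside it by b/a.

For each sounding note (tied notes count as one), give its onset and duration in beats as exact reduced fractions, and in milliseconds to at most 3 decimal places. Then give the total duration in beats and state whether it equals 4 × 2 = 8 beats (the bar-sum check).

1) 0.0ms=0b +454.545ms=1b
2) 454.545ms=1b +454.545ms=1b
3) 909.091ms=2b +303.03ms=2/3b
4) 1212.121ms=8/3b +303.03ms=2/3b
5) 1515.152ms=10/3b +303.03ms=2/3b
6) 1818.182ms=4b +129.87ms=2/7b
7) 1948.052ms=30/7b +129.87ms=2/7b
8) 2077.922ms=32/7b +129.87ms=2/7b
9) 2207.792ms=34/7b +129.87ms=2/7b
10) 2337.662ms=36/7b +129.87ms=2/7b
11) 2467.532ms=38/7b +64.935ms=1/7b
12) 2532.468ms=39/7b +64.935ms=1/7b
13) 2597.403ms=40/7b +129.87ms=2/7b
14) 2727.273ms=6b +259.74ms=4/7b
15) 2987.013ms=46/7b +259.74ms=4/7b
16) 3246.753ms=50/7b +129.87ms=2/7b
17) 3376.623ms=52/7b +129.87ms=2/7b
18) 3506.494ms=54/7b +129.87ms=2/7b
Σ=8b of 8 (132bpm 2/4) — PASS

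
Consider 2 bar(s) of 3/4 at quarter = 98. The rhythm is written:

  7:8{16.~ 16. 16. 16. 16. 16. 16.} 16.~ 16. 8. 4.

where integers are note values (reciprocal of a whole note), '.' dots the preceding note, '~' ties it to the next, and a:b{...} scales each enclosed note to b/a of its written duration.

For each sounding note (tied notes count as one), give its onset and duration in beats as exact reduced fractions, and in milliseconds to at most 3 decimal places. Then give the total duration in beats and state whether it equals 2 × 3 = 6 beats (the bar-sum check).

1) 0.0ms=0b +524.781ms=6/7b
2) 524.781ms=6/7b +262.391ms=3/7b
3) 787.172ms=9/7b +262.391ms=3/7b
4) 1049.563ms=12/7b +262.391ms=3/7b
5) 1311.953ms=15/7b +262.391ms=3/7b
6) 1574.344ms=18/7b +262.391ms=3/7b
7) 1836.735ms=3b +459.184ms=3/4b
8) 2295.918ms=15/4b +459.184ms=3/4b
9) 2755.102ms=9/2b +918.367ms=3/2b
Σ=6b of 6 (98bpm 3/4) — PASS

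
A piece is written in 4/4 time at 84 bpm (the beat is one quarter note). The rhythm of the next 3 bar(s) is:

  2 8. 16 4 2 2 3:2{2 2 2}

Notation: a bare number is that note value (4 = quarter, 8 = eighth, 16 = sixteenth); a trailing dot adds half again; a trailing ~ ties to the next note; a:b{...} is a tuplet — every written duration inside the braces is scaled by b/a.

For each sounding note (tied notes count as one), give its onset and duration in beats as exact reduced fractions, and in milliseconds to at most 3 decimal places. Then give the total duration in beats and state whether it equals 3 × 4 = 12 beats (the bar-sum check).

1) 0.0ms=0b +1428.571ms=2b
2) 1428.571ms=2b +535.714ms=3/4b
3) 1964.286ms=11/4b +178.571ms=1/4b
4) 2142.857ms=3b +714.286ms=1b
5) 2857.143ms=4b +1428.571ms=2b
6) 4285.714ms=6b +1428.571ms=2b
7) 5714.286ms=8b +952.381ms=4/3b
8) 6666.667ms=28/3b +952.381ms=4/3b
9) 7619.048ms=32/3b +952.381ms=4/3b
Σ=12b of 12 (84bpm 4/4) — PASS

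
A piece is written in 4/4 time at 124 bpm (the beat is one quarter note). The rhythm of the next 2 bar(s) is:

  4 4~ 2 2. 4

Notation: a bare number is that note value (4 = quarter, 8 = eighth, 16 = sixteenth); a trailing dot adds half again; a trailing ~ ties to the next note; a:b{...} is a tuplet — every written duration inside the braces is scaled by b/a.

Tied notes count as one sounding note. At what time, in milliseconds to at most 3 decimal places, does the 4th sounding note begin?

note 4 onset = 7b = 3387.097ms

1. 0.0ms @ 0 + 483.871ms (1)
2. 483.871ms @ 1 + 1451.613ms (3)
3. 1935.484ms @ 4 + 1451.613ms (3)
4. 3387.097ms @ 7 + 483.871ms (1)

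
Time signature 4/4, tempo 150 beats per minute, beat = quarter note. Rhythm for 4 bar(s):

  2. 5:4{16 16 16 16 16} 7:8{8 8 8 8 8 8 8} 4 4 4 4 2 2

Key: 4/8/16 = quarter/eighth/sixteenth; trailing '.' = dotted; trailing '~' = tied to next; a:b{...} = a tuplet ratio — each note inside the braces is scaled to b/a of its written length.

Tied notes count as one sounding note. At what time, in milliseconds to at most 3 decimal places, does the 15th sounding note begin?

1. 0.0ms @ 0 + 1200.0ms (3)
2. 1200.0ms @ 3 + 80.0ms (1/5)
3. 1280.0ms @ 16/5 + 80.0ms (1/5)
4. 1360.0ms @ 17/5 + 80.0ms (1/5)
5. 1440.0ms @ 18/5 + 80.0ms (1/5)
6. 1520.0ms @ 19/5 + 80.0ms (1/5)
7. 1600.0ms @ 4 + 228.571ms (4/7)
8. 1828.571ms @ 32/7 + 228.571ms (4/7)
9. 2057.143ms @ 36/7 + 228.571ms (4/7)
10. 2285.714ms @ 40/7 + 228.571ms (4/7)
11. 2514.286ms @ 44/7 + 228.571ms (4/7)
12. 2742.857ms @ 48/7 + 228.571ms (4/7)
13. 2971.429ms @ 52/7 + 228.571ms (4/7)
14. 3200.0ms @ 8 + 400.0ms (1)
15. 3600.0ms @ 9 + 400.0ms (1)
16. 4000.0ms @ 10 + 400.0ms (1)
17. 4400.0ms @ 11 + 400.0ms (1)
18. 4800.0ms @ 12 + 800.0ms (2)
19. 5600.0ms @ 14 + 800.0ms (2)

note 15 onset = 9b = 3600.0ms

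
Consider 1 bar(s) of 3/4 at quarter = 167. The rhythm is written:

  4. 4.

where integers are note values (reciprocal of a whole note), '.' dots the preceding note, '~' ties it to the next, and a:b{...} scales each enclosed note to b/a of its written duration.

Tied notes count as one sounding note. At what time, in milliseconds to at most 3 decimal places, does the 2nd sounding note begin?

note 2 onset = 3/2b = 538.922ms

1. 0.0ms @ 0 + 538.922ms (3/2)
2. 538.922ms @ 3/2 + 538.922ms (3/2)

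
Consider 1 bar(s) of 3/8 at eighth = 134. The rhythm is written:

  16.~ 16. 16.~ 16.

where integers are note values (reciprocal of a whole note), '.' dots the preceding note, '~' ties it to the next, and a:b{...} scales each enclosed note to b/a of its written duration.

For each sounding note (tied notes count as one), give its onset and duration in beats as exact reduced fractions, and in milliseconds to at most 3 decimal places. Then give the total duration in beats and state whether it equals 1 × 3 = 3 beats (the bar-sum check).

1) 0.0ms=0b +671.642ms=3/2b
2) 671.642ms=3/2b +671.642ms=3/2b
Σ=3b of 3 (134bpm 3/8) — PASS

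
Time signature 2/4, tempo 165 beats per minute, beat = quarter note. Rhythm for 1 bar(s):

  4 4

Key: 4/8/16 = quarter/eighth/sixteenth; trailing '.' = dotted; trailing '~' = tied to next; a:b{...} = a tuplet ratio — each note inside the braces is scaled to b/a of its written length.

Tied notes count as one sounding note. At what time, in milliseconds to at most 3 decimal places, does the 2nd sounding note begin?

1. 0.0ms @ 0 + 363.636ms (1)
2. 363.636ms @ 1 + 363.636ms (1)

note 2 onset = 1b = 363.636ms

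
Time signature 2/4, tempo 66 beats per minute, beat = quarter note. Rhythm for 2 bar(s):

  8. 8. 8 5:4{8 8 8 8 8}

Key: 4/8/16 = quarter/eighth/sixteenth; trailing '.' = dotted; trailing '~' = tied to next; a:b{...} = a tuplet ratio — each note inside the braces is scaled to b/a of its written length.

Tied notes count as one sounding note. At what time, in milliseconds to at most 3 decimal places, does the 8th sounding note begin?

1. 0.0ms @ 0 + 681.818ms (3/4)
2. 681.818ms @ 3/4 + 681.818ms (3/4)
3. 1363.636ms @ 3/2 + 454.545ms (1/2)
4. 1818.182ms @ 2 + 363.636ms (2/5)
5. 2181.818ms @ 12/5 + 363.636ms (2/5)
6. 2545.455ms @ 14/5 + 363.636ms (2/5)
7. 2909.091ms @ 16/5 + 363.636ms (2/5)
8. 3272.727ms @ 18/5 + 363.636ms (2/5)

note 8 onset = 18/5b = 3272.727ms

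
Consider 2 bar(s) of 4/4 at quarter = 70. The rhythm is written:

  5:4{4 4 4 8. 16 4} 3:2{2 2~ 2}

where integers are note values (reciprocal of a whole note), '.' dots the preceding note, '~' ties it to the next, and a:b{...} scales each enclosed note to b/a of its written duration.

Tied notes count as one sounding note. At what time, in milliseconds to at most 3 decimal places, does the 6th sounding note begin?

1. 0.0ms @ 0 + 685.714ms (4/5)
2. 685.714ms @ 4/5 + 685.714ms (4/5)
3. 1371.429ms @ 8/5 + 685.714ms (4/5)
4. 2057.143ms @ 12/5 + 514.286ms (3/5)
5. 2571.429ms @ 3 + 171.429ms (1/5)
6. 2742.857ms @ 16/5 + 685.714ms (4/5)
7. 3428.571ms @ 4 + 1142.857ms (4/3)
8. 4571.429ms @ 16/3 + 2285.714ms (8/3)

note 6 onset = 16/5b = 2742.857ms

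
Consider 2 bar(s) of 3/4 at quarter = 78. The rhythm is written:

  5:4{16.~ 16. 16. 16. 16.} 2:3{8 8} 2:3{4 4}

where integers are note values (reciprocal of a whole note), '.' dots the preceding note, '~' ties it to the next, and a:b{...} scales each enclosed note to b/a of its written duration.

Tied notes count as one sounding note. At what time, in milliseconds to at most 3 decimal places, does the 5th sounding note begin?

note 5 onset = 3/2b = 1153.846ms

1. 0.0ms @ 0 + 461.538ms (3/5)
2. 461.538ms @ 3/5 + 230.769ms (3/10)
3. 692.308ms @ 9/10 + 230.769ms (3/10)
4. 923.077ms @ 6/5 + 230.769ms (3/10)
5. 1153.846ms @ 3/2 + 576.923ms (3/4)
6. 1730.769ms @ 9/4 + 576.923ms (3/4)
7. 2307.692ms @ 3 + 1153.846ms (3/2)
8. 3461.538ms @ 9/2 + 1153.846ms (3/2)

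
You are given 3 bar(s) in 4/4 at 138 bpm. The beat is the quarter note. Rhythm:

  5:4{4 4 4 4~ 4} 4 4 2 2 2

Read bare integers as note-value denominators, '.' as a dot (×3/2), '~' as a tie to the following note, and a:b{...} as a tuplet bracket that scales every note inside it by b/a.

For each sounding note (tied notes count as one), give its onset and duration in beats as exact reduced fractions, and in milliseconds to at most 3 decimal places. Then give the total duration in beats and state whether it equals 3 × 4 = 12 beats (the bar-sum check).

1) 0.0ms=0b +347.826ms=4/5b
2) 347.826ms=4/5b +347.826ms=4/5b
3) 695.652ms=8/5b +347.826ms=4/5b
4) 1043.478ms=12/5b +695.652ms=8/5b
5) 1739.13ms=4b +434.783ms=1b
6) 2173.913ms=5b +434.783ms=1b
7) 2608.696ms=6b +869.565ms=2b
8) 3478.261ms=8b +869.565ms=2b
9) 4347.826ms=10b +869.565ms=2b
Σ=12b of 12 (138bpm 4/4) — PASS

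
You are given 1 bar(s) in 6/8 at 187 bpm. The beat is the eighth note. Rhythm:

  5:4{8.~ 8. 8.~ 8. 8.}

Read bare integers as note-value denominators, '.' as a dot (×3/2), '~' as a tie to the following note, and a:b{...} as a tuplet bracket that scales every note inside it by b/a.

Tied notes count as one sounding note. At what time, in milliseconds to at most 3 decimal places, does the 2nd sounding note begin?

note 2 onset = 12/5b = 770.053ms

1. 0.0ms @ 0 + 770.053ms (12/5)
2. 770.053ms @ 12/5 + 770.053ms (12/5)
3. 1540.107ms @ 24/5 + 385.027ms (6/5)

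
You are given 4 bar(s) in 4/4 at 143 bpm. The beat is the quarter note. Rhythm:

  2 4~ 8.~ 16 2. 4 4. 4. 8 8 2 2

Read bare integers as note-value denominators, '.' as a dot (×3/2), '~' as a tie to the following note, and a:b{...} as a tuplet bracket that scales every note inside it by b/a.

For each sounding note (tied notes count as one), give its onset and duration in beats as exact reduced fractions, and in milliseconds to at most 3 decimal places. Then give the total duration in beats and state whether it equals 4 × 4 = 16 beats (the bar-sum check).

1) 0.0ms=0b +839.161ms=2b
2) 839.161ms=2b +839.161ms=2b
3) 1678.322ms=4b +1258.741ms=3b
4) 2937.063ms=7b +419.58ms=1b
5) 3356.643ms=8b +629.371ms=3/2b
6) 3986.014ms=19/2b +629.371ms=3/2b
7) 4615.385ms=11b +209.79ms=1/2b
8) 4825.175ms=23/2b +209.79ms=1/2b
9) 5034.965ms=12b +839.161ms=2b
10) 5874.126ms=14b +839.161ms=2b
Σ=16b of 16 (143bpm 4/4) — PASS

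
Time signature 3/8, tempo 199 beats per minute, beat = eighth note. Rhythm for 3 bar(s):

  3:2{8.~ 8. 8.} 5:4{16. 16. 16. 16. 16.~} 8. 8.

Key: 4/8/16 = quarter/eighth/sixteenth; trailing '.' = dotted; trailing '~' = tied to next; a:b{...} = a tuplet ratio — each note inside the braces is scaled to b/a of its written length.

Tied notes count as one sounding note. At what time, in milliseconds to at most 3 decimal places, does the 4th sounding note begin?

1. 0.0ms @ 0 + 603.015ms (2)
2. 603.015ms @ 2 + 301.508ms (1)
3. 904.523ms @ 3 + 180.905ms (3/5)
4. 1085.427ms @ 18/5 + 180.905ms (3/5)
5. 1266.332ms @ 21/5 + 180.905ms (3/5)
6. 1447.236ms @ 24/5 + 180.905ms (3/5)
7. 1628.141ms @ 27/5 + 633.166ms (21/10)
8. 2261.307ms @ 15/2 + 452.261ms (3/2)

note 4 onset = 18/5b = 1085.427ms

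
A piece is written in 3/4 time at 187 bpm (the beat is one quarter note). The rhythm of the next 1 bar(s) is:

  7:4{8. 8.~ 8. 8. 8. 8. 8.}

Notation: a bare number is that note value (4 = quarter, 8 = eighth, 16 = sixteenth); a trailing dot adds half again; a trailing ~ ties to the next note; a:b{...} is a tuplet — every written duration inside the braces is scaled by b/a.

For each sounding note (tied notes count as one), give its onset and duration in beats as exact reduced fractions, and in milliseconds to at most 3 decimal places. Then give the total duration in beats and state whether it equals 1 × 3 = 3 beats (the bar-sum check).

1) 0.0ms=0b +137.51ms=3/7b
2) 137.51ms=3/7b +275.019ms=6/7b
3) 412.529ms=9/7b +137.51ms=3/7b
4) 550.038ms=12/7b +137.51ms=3/7b
5) 687.548ms=15/7b +137.51ms=3/7b
6) 825.057ms=18/7b +137.51ms=3/7b
Σ=3b of 3 (187bpm 3/4) — PASS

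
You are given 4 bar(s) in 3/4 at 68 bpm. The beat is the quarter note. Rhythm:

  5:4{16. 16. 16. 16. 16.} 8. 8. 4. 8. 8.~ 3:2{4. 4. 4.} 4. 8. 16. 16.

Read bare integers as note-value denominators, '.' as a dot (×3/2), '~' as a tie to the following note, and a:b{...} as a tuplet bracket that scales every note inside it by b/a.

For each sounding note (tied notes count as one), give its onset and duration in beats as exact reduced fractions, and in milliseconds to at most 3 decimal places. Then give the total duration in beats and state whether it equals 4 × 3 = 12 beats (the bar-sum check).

1) 0.0ms=0b +264.706ms=3/10b
2) 264.706ms=3/10b +264.706ms=3/10b
3) 529.412ms=3/5b +264.706ms=3/10b
4) 794.118ms=9/10b +264.706ms=3/10b
5) 1058.824ms=6/5b +264.706ms=3/10b
6) 1323.529ms=3/2b +661.765ms=3/4b
7) 1985.294ms=9/4b +661.765ms=3/4b
8) 2647.059ms=3b +1323.529ms=3/2b
9) 3970.588ms=9/2b +661.765ms=3/4b
10) 4632.353ms=21/4b +1544.118ms=7/4b
11) 6176.471ms=7b +882.353ms=1b
12) 7058.824ms=8b +882.353ms=1b
13) 7941.176ms=9b +1323.529ms=3/2b
14) 9264.706ms=21/2b +661.765ms=3/4b
15) 9926.471ms=45/4b +330.882ms=3/8b
16) 10257.353ms=93/8b +330.882ms=3/8b
Σ=12b of 12 (68bpm 3/4) — PASS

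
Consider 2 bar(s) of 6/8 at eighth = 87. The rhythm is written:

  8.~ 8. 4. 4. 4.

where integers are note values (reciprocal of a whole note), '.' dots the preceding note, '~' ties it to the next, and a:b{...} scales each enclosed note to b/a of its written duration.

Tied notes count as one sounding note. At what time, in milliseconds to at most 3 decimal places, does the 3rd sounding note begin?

note 3 onset = 6b = 4137.931ms

1. 0.0ms @ 0 + 2068.966ms (3)
2. 2068.966ms @ 3 + 2068.966ms (3)
3. 4137.931ms @ 6 + 2068.966ms (3)
4. 6206.897ms @ 9 + 2068.966ms (3)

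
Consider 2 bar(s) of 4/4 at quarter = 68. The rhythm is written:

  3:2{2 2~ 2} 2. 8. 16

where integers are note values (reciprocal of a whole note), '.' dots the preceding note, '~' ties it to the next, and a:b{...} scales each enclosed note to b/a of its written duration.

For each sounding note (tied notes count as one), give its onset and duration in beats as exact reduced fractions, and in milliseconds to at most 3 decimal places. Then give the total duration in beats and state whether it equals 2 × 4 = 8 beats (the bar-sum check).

1) 0.0ms=0b +1176.471ms=4/3b
2) 1176.471ms=4/3b +2352.941ms=8/3b
3) 3529.412ms=4b +2647.059ms=3b
4) 6176.471ms=7b +661.765ms=3/4b
5) 6838.235ms=31/4b +220.588ms=1/4b
Σ=8b of 8 (68bpm 4/4) — PASS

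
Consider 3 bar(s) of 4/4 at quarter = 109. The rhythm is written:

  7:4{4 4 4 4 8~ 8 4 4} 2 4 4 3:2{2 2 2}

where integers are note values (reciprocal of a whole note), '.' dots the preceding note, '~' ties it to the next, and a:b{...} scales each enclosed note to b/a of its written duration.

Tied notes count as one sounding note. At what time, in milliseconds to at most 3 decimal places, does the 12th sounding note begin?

note 12 onset = 28/3b = 5137.615ms

1. 0.0ms @ 0 + 314.548ms (4/7)
2. 314.548ms @ 4/7 + 314.548ms (4/7)
3. 629.096ms @ 8/7 + 314.548ms (4/7)
4. 943.644ms @ 12/7 + 314.548ms (4/7)
5. 1258.191ms @ 16/7 + 314.548ms (4/7)
6. 1572.739ms @ 20/7 + 314.548ms (4/7)
7. 1887.287ms @ 24/7 + 314.548ms (4/7)
8. 2201.835ms @ 4 + 1100.917ms (2)
9. 3302.752ms @ 6 + 550.459ms (1)
10. 3853.211ms @ 7 + 550.459ms (1)
11. 4403.67ms @ 8 + 733.945ms (4/3)
12. 5137.615ms @ 28/3 + 733.945ms (4/3)
13. 5871.56ms @ 32/3 + 733.945ms (4/3)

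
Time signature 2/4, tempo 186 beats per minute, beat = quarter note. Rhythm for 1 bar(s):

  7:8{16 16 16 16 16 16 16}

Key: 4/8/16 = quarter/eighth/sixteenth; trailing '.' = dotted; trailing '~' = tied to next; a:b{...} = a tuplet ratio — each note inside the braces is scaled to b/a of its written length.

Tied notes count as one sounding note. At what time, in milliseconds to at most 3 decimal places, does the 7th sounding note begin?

1. 0.0ms @ 0 + 92.166ms (2/7)
2. 92.166ms @ 2/7 + 92.166ms (2/7)
3. 184.332ms @ 4/7 + 92.166ms (2/7)
4. 276.498ms @ 6/7 + 92.166ms (2/7)
5. 368.664ms @ 8/7 + 92.166ms (2/7)
6. 460.829ms @ 10/7 + 92.166ms (2/7)
7. 552.995ms @ 12/7 + 92.166ms (2/7)

note 7 onset = 12/7b = 552.995ms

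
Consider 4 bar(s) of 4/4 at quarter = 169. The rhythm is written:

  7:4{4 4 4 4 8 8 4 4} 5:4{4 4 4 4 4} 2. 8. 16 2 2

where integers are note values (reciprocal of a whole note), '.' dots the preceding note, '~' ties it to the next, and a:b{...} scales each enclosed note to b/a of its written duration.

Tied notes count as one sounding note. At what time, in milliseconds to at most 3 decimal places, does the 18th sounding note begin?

1. 0.0ms @ 0 + 202.874ms (4/7)
2. 202.874ms @ 4/7 + 202.874ms (4/7)
3. 405.748ms @ 8/7 + 202.874ms (4/7)
4. 608.622ms @ 12/7 + 202.874ms (4/7)
5. 811.496ms @ 16/7 + 101.437ms (2/7)
6. 912.933ms @ 18/7 + 101.437ms (2/7)
7. 1014.37ms @ 20/7 + 202.874ms (4/7)
8. 1217.244ms @ 24/7 + 202.874ms (4/7)
9. 1420.118ms @ 4 + 284.024ms (4/5)
10. 1704.142ms @ 24/5 + 284.024ms (4/5)
11. 1988.166ms @ 28/5 + 284.024ms (4/5)
12. 2272.189ms @ 32/5 + 284.024ms (4/5)
13. 2556.213ms @ 36/5 + 284.024ms (4/5)
14. 2840.237ms @ 8 + 1065.089ms (3)
15. 3905.325ms @ 11 + 266.272ms (3/4)
16. 4171.598ms @ 47/4 + 88.757ms (1/4)
17. 4260.355ms @ 12 + 710.059ms (2)
18. 4970.414ms @ 14 + 710.059ms (2)

note 18 onset = 14b = 4970.414ms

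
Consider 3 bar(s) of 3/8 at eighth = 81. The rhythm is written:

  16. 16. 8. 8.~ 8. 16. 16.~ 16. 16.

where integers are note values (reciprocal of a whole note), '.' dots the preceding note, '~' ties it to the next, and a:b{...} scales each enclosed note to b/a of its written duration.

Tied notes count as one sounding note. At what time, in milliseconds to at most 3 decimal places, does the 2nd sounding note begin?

note 2 onset = 3/4b = 555.556ms

1. 0.0ms @ 0 + 555.556ms (3/4)
2. 555.556ms @ 3/4 + 555.556ms (3/4)
3. 1111.111ms @ 3/2 + 1111.111ms (3/2)
4. 2222.222ms @ 3 + 2222.222ms (3)
5. 4444.444ms @ 6 + 555.556ms (3/4)
6. 5000.0ms @ 27/4 + 1111.111ms (3/2)
7. 6111.111ms @ 33/4 + 555.556ms (3/4)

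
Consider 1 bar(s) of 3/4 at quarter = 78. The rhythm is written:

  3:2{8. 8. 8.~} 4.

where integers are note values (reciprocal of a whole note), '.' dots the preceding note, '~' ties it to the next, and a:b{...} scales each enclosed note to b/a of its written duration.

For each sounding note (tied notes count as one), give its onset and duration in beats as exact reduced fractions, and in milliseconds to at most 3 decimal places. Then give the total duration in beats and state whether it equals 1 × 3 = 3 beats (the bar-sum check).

1) 0.0ms=0b +384.615ms=1/2b
2) 384.615ms=1/2b +384.615ms=1/2b
3) 769.231ms=1b +1538.462ms=2b
Σ=3b of 3 (78bpm 3/4) — PASS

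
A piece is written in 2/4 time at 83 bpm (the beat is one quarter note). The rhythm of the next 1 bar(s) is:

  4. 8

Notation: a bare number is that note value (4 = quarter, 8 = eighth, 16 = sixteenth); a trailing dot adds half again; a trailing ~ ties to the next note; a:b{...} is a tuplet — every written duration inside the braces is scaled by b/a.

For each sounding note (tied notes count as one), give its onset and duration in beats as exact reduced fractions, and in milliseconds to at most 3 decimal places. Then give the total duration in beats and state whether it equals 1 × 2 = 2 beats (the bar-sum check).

1) 0.0ms=0b +1084.337ms=3/2b
2) 1084.337ms=3/2b +361.446ms=1/2b
Σ=2b of 2 (83bpm 2/4) — PASS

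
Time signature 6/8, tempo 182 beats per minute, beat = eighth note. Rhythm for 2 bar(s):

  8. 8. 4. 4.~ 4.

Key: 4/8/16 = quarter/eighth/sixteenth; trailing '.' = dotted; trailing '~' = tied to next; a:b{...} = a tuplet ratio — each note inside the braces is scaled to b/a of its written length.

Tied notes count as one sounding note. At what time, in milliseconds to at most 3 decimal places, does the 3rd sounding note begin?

note 3 onset = 3b = 989.011ms

1. 0.0ms @ 0 + 494.505ms (3/2)
2. 494.505ms @ 3/2 + 494.505ms (3/2)
3. 989.011ms @ 3 + 989.011ms (3)
4. 1978.022ms @ 6 + 1978.022ms (6)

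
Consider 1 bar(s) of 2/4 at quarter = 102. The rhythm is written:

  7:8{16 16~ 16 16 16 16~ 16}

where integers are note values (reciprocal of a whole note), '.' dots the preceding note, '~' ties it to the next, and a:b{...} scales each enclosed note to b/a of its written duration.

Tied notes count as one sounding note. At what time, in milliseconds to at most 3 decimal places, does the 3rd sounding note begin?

note 3 onset = 6/7b = 504.202ms

1. 0.0ms @ 0 + 168.067ms (2/7)
2. 168.067ms @ 2/7 + 336.134ms (4/7)
3. 504.202ms @ 6/7 + 168.067ms (2/7)
4. 672.269ms @ 8/7 + 168.067ms (2/7)
5. 840.336ms @ 10/7 + 336.134ms (4/7)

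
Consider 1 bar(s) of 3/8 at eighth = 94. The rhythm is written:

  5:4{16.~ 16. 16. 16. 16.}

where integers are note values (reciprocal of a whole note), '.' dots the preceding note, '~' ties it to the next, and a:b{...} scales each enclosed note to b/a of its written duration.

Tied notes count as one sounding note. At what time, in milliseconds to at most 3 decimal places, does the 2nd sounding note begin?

note 2 onset = 6/5b = 765.957ms

1. 0.0ms @ 0 + 765.957ms (6/5)
2. 765.957ms @ 6/5 + 382.979ms (3/5)
3. 1148.936ms @ 9/5 + 382.979ms (3/5)
4. 1531.915ms @ 12/5 + 382.979ms (3/5)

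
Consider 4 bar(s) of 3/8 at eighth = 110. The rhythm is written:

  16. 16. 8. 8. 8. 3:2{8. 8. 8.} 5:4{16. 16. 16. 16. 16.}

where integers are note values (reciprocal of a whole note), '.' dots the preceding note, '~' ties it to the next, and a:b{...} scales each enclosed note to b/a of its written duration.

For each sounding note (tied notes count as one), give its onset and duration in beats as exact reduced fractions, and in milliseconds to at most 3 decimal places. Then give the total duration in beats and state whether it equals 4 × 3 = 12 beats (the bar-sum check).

1) 0.0ms=0b +409.091ms=3/4b
2) 409.091ms=3/4b +409.091ms=3/4b
3) 818.182ms=3/2b +818.182ms=3/2b
4) 1636.364ms=3b +818.182ms=3/2b
5) 2454.545ms=9/2b +818.182ms=3/2b
6) 3272.727ms=6b +545.455ms=1b
7) 3818.182ms=7b +545.455ms=1b
8) 4363.636ms=8b +545.455ms=1b
9) 4909.091ms=9b +327.273ms=3/5b
10) 5236.364ms=48/5b +327.273ms=3/5b
11) 5563.636ms=51/5b +327.273ms=3/5b
12) 5890.909ms=54/5b +327.273ms=3/5b
13) 6218.182ms=57/5b +327.273ms=3/5b
Σ=12b of 12 (110bpm 3/8) — PASS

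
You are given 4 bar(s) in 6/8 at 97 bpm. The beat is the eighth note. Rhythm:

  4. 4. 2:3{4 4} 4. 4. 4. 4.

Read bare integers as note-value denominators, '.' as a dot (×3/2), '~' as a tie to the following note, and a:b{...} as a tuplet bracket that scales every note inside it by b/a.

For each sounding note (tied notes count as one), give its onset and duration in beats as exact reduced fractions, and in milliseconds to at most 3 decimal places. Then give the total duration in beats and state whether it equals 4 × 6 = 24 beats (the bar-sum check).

1) 0.0ms=0b +1855.67ms=3b
2) 1855.67ms=3b +1855.67ms=3b
3) 3711.34ms=6b +1855.67ms=3b
4) 5567.01ms=9b +1855.67ms=3b
5) 7422.68ms=12b +1855.67ms=3b
6) 9278.351ms=15b +1855.67ms=3b
7) 11134.021ms=18b +1855.67ms=3b
8) 12989.691ms=21b +1855.67ms=3b
Σ=24b of 24 (97bpm 6/8) — PASS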